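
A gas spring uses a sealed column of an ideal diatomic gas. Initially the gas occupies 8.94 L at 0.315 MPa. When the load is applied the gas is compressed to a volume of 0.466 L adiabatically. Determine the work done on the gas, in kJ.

γ = 7/5 for a diatomic ideal gas.
P₂ = P₁(V₁/V₂)^γ = 0.315×(8.94/0.466)^(7/5) = 19.7 MPa.
For a reversible adiabat, W_by_gas = (P₁V₁ − P₂V₂)/(γ−1).
W_by = (315000×0.00894 − 1.97×10^7×0.000466) / (2/5) = -15910 J.
W_on_gas = −W_by = 15910 J.

W ≈ 15.9 kJ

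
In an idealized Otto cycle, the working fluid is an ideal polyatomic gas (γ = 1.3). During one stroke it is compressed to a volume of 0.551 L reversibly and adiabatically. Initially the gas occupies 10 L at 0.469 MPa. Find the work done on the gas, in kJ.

P₂ = P₁(V₁/V₂)^γ = 0.469×(10/0.551)^(1.3) = 20.31 MPa.
For a reversible adiabat, W_by_gas = (P₁V₁ − P₂V₂)/(γ−1).
W_by = (469000×0.01 − 2.031×10^7×0.000551) / (0.3) = -21670 J.
W_on_gas = −W_by = 21670 J.

W ≈ 21.7 kJ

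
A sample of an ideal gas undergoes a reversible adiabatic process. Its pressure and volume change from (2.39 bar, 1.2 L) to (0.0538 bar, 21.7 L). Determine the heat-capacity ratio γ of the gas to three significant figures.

γ ≈ 1.31

PV^γ = const ⇒ γ = ln(P₂/P₁) / ln(V₁/V₂).
γ = ln(0.0538/2.39) / ln(1.2/21.7) = 1.31.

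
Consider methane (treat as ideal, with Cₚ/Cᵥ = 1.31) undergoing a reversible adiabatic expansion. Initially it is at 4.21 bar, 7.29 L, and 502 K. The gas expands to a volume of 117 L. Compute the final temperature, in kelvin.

Adiabatic: T₁V₁^(γ−1) = T₂V₂^(γ−1) ⇒ T₂ = T₁ (V₁/V₂)^(γ−1).
T₂ = 502 × (7.29/117)^(0.31) = 212.3 K.

T₂ ≈ 212 K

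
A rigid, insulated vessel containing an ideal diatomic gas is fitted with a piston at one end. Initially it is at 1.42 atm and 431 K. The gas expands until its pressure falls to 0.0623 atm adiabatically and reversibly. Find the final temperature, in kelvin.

T₂ ≈ 176 K

Adiabatic: T₂/T₁ = (P₂/P₁)^((γ−1)/γ).
For a diatomic ideal gas γ = 7/5, so (γ−1)/γ = 2/7.
T₂ = 431 × (0.0623/1.42)^(2/7) = 176.4 K.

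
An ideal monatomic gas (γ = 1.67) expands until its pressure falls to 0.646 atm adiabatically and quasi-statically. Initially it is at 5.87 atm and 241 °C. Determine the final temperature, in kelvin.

T₂ ≈ 212 K

Along an adiabat T P^((1−γ)/γ) is constant, so T₂ = T₁ (P₂/P₁)^((γ−1)/γ).
T₁ = 241 °C = 514.1 K.
T₂ = 514.1 × (0.646/5.87)^(0.401) = 212.1 K.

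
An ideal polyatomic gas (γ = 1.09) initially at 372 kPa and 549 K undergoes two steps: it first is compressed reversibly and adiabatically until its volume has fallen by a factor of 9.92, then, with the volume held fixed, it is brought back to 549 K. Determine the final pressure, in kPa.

P₃ ≈ 3690 kPa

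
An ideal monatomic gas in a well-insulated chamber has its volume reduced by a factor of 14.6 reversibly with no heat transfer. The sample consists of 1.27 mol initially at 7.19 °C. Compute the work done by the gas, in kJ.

W ≈ -22.1 kJ

Adiabatic: T₁V₁^(γ−1) = T₂V₂^(γ−1) ⇒ T₂ = T₁ (V₁/V₂)^(γ−1).
γ = 5/3 for a monatomic ideal gas, so γ−1 = 2/3.
T₁ = 7.19 °C = 280.3 K.
T₂ = 280.3 × 14.6^(2/3) = 1675 K.
Q = 0, so ΔU = W_on_gas = nCᵥΔT with Cᵥ = R/(γ−1) = 12.47 J/(mol·K).
ΔU = 1.27 × 12.47 × (1675 − 280.3) = 22080 J.
Work done by the gas = −ΔU = -22080 J.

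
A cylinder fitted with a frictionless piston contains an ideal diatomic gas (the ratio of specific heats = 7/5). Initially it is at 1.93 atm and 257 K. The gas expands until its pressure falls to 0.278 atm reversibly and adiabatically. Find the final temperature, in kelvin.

Along an adiabat T P^((1−γ)/γ) is constant, so T₂ = T₁ (P₂/P₁)^((γ−1)/γ).
T₂ = 257 × (0.278/1.93)^(2/7) = 147.7 K.

T₂ ≈ 148 K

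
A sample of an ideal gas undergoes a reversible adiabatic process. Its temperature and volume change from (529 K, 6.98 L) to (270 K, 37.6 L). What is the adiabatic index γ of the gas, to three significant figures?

γ ≈ 1.40

TV^(γ−1) = const ⇒ γ − 1 = ln(T₂/T₁) / ln(V₁/V₂).
γ = 1 + ln(270/529) / ln(6.98/37.6) = 1.399.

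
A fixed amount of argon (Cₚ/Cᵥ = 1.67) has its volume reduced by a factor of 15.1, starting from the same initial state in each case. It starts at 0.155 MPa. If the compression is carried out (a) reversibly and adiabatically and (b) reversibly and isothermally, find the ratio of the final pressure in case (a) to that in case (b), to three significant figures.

Isothermal: P_b = P₁(V₁/V₂) = 0.155×15.1.
Adiabatic: P_a = P₁(V₁/V₂)^γ = 0.155×15.1^(1.67).
P_a/P_b = (V₁/V₂)^(γ−1) = 15.1^(0.67) = 6.165.

P_adiabatic / P_isothermal ≈ 6.16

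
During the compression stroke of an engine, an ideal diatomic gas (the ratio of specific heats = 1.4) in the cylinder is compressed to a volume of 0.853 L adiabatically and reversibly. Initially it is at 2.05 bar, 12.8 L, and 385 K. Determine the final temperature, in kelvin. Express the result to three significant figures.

For a reversible adiabat TV^(γ−1) is constant, so T₂ = T₁ (V₁/V₂)^(γ−1).
T₂ = 385 × (12.8/0.853)^(0.4) = 1138 K.

T₂ ≈ 1140 K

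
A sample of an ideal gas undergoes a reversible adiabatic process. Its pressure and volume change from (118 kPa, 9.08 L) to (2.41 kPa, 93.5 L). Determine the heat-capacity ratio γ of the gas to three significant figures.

PV^γ = const ⇒ γ = ln(P₂/P₁) / ln(V₁/V₂).
γ = ln(2.41/118) / ln(9.08/93.5) = 1.669.

γ ≈ 1.67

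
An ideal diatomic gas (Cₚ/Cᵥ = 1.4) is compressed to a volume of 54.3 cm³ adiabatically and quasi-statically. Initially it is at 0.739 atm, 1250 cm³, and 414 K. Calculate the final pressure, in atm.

P₂ ≈ 59.6 atm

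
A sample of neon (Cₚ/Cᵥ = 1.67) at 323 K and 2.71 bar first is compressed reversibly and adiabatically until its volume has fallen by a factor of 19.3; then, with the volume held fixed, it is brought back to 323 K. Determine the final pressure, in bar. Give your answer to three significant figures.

P₃ ≈ 52.3 bar

Adiabatic step (PV^γ = const): P₂ = 2.71×19.3^(1.67) = 380.1 bar; T₂ = 323×19.3^(0.67) = 2347 K.
Isochoric: P₃ = P₂(T₃/T₂) = 380.1 × (323/2347) = 52.3 bar.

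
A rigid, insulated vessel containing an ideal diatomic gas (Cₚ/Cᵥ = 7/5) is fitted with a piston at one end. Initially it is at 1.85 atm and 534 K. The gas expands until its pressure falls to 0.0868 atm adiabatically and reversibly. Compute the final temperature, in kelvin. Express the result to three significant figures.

Adiabatic: T₂/T₁ = (P₂/P₁)^((γ−1)/γ).
T₂ = 534 × (0.0868/1.85)^(2/7) = 222.8 K.

T₂ ≈ 223 K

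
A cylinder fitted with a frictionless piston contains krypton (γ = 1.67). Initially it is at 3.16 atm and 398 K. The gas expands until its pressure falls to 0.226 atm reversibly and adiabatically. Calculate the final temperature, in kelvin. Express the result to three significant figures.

Along an adiabat T P^((1−γ)/γ) is constant, so T₂ = T₁ (P₂/P₁)^((γ−1)/γ).
T₂ = 398 × (0.226/3.16)^(0.401) = 138.1 K.

T₂ ≈ 138 K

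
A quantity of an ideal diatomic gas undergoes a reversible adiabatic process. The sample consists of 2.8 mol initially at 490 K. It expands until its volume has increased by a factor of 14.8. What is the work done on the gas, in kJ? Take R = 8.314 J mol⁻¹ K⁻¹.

For a reversible adiabat TV^(γ−1) is constant, so T₂ = T₁ (V₁/V₂)^(γ−1).
γ = 7/5 for a diatomic ideal gas, so γ−1 = 2/5.
T₂ = 490 × (1/14.8)^(2/5) = 166.8 K.
Q = 0, so ΔU = W_on_gas = nCᵥΔT with Cᵥ = R/(γ−1) = 20.79 J/(mol·K).
ΔU = 2.8 × 20.79 × (166.8 − 490) = -18810 J.

W ≈ -18.8 kJ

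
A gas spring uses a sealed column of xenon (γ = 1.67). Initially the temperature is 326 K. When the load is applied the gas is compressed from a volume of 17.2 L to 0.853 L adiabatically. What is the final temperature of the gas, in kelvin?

T₂ ≈ 2440 K

Adiabatic: T₁V₁^(γ−1) = T₂V₂^(γ−1) ⇒ T₂ = T₁ (V₁/V₂)^(γ−1).
T₂ = 326 × (17.2/0.853)^(0.67) = 2439 K.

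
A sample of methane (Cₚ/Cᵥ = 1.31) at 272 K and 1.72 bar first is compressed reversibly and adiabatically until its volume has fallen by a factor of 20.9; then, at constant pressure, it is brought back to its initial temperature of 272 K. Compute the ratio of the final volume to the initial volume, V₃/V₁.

V₃/V₁ ≈ 0.0186

Adiabatic step: V₂/V₁ = 0.04785; T₂ = T₁·20.9^(0.31) = 697.9 K.
Isobaric step: V₃/V₂ = T₃/T₂ = 272/697.9.
V₃/V₁ = (V₂/V₁)(V₃/V₂) = 0.04785 × (272/697.9) = 0.01865.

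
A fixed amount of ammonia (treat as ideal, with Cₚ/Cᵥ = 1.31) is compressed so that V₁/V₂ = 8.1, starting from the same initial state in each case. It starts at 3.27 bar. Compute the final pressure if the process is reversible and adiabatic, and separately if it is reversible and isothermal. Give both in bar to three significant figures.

Isothermal: P₂ = P₁(V₁/V₂) = 3.27×8.1 = 26.49 bar.
Adiabatic: P₂ = P₁(V₁/V₂)^γ = 3.27×8.1^(1.31) = 50.66 bar.

adiabatic: 50.7 bar; isothermal: 26.5 bar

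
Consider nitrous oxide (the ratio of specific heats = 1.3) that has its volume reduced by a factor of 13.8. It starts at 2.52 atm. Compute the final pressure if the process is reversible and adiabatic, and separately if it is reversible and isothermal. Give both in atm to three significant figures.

Isothermal: P₂ = P₁(V₁/V₂) = 2.52×13.8 = 34.78 atm.
Adiabatic: P₂ = P₁(V₁/V₂)^γ = 2.52×13.8^(1.3) = 76.43 atm.

adiabatic: 76.4 atm; isothermal: 34.8 atm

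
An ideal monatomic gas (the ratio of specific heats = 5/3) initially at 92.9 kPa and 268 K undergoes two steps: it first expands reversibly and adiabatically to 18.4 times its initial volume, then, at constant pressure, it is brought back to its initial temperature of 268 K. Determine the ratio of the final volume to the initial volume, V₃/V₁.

V₃/V₁ ≈ 128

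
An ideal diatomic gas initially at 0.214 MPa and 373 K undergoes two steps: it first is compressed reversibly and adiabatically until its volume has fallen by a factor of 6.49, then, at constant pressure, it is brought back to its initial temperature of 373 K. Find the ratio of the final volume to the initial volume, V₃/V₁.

V₃/V₁ ≈ 0.0729

For a diatomic ideal gas γ = 7/5.
Adiabatic step: V₂/V₁ = 0.1541; T₂ = T₁·6.49^(2/5) = 788.1 K.
Isobaric step: V₃/V₂ = T₃/T₂ = 373/788.1.
V₃/V₁ = (V₂/V₁)(V₃/V₂) = 0.1541 × (373/788.1) = 0.07292.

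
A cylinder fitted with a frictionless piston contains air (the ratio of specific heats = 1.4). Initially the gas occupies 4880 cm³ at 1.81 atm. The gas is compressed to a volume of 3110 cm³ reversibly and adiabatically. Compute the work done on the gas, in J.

P₂ = P₁(V₁/V₂)^γ = 1.81×(4880/3110)^(1.4) = 3.401 atm.
For a reversible adiabat, W_by_gas = (P₁V₁ − P₂V₂)/(γ−1).
W_by = (183400×0.00488 − 344600×0.00311) / (0.4) = -441.8 J.
W_on_gas = −W_by = 441.8 J.

W ≈ 442 J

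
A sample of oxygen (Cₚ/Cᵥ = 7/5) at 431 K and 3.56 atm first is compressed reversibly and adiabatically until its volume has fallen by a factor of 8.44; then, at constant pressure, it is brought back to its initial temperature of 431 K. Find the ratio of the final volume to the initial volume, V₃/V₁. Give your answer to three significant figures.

V₃/V₁ ≈ 0.0505

Adiabatic step: V₂/V₁ = 0.1185; T₂ = T₁·8.44^(2/5) = 1012 K.
Isobaric step: V₃/V₂ = T₃/T₂ = 431/1012.
V₃/V₁ = (V₂/V₁)(V₃/V₂) = 0.1185 × (431/1012) = 0.05048.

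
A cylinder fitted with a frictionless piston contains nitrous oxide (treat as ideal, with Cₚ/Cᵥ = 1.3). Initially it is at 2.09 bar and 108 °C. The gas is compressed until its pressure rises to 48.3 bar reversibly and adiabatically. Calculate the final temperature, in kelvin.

T₂ ≈ 787 K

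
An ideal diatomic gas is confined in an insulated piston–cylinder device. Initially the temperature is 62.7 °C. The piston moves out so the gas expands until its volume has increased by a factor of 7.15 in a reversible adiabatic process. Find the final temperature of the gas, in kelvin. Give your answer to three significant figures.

For a reversible adiabat TV^(γ−1) is constant, so T₂ = T₁ (V₁/V₂)^(γ−1).
For a diatomic ideal gas γ = 7/5, so γ−1 = 2/5.
T₁ = 62.7 °C = 335.8 K.
T₂ = 335.8 × (1/7.15)^(2/5) = 152.9 K.

T₂ ≈ 153 K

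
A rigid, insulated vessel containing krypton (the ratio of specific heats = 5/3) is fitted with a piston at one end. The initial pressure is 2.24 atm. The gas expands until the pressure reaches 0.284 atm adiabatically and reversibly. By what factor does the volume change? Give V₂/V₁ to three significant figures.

V₂/V₁ ≈ 3.45

From PV^γ = const, V₂/V₁ = (P₁/P₂)^(1/γ).
V₂/V₁ = (2.24/0.284)^(3/5) = 3.453.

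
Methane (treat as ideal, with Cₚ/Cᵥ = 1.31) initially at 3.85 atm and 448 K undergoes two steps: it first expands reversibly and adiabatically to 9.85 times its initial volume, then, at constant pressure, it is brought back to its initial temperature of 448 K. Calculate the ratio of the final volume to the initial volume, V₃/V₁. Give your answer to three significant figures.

V₃/V₁ ≈ 20.0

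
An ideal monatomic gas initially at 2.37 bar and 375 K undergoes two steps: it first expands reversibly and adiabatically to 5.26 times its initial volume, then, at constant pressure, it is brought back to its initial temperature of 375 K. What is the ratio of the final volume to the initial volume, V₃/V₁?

For a monatomic ideal gas γ = 5/3.
Adiabatic step: V₂/V₁ = 5.26; T₂ = T₁·(1/5.26)^(2/3) = 124 K.
Isobaric step: V₃/V₂ = T₃/T₂ = 375/124.
V₃/V₁ = (V₂/V₁)(V₃/V₂) = 5.26 × (375/124) = 15.91.

V₃/V₁ ≈ 15.9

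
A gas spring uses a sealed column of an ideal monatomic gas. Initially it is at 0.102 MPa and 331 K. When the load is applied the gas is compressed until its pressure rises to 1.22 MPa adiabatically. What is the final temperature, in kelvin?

Adiabatic: T₂/T₁ = (P₂/P₁)^((γ−1)/γ).
For a monatomic ideal gas γ = 5/3, so (γ−1)/γ = 2/5.
T₂ = 331 × (1.22/0.102)^(2/5) = 893.2 K.

T₂ ≈ 893 K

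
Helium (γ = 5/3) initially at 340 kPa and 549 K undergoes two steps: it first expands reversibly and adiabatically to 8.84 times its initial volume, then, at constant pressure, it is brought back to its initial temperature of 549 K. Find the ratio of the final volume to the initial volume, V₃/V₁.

V₃/V₁ ≈ 37.8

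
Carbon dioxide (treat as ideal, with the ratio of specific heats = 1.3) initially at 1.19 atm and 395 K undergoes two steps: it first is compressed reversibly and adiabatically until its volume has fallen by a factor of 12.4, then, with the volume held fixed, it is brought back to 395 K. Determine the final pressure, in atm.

P₃ ≈ 14.8 atm

Adiabatic step (PV^γ = const): P₂ = 1.19×12.4^(1.3) = 31.4 atm; T₂ = 395×12.4^(0.3) = 840.7 K.
Isochoric: P₃ = P₂(T₃/T₂) = 31.4 × (395/840.7) = 14.76 atm.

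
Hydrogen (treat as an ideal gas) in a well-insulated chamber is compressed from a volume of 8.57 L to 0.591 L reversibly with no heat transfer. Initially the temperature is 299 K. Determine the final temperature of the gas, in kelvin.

Adiabatic: T₁V₁^(γ−1) = T₂V₂^(γ−1) ⇒ T₂ = T₁ (V₁/V₂)^(γ−1).
For a diatomic ideal gas γ = 7/5, so γ−1 = 2/5.
T₂ = 299 × (8.57/0.591)^(2/5) = 871.4 K.

T₂ ≈ 871 K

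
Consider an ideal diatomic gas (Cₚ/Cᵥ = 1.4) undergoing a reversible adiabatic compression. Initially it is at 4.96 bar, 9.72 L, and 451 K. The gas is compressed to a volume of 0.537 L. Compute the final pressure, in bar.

Since PV^γ is constant along a reversible adiabat, P₂ = P₁ (V₁/V₂)^γ.
P₂ = 4.96 × (9.72/0.537)^(1.4) = 285.9 bar.

P₂ ≈ 286 bar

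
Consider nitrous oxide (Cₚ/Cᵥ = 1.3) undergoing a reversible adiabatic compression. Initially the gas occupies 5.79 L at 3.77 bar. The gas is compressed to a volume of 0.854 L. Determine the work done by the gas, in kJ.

W ≈ -5.64 kJ

P₂ = P₁(V₁/V₂)^γ = 3.77×(5.79/0.854)^(1.3) = 45.39 bar.
For a reversible adiabat, W_by_gas = (P₁V₁ − P₂V₂)/(γ−1).
W_by = (377000×0.00579 − 4.539×10^6×0.000854) / (0.3) = -5644 J.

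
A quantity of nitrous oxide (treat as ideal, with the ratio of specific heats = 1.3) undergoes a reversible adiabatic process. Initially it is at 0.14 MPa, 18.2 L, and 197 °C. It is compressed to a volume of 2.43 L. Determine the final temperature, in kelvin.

For a reversible adiabat TV^(γ−1) is constant, so T₂ = T₁ (V₁/V₂)^(γ−1).
T₁ = 197 °C = 470.1 K.
T₂ = 470.1 × (18.2/2.43)^(0.3) = 860.2 K.

T₂ ≈ 860 K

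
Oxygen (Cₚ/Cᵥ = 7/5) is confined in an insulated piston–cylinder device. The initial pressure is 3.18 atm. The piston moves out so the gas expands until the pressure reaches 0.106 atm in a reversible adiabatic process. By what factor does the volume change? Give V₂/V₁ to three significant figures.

V₂/V₁ ≈ 11.4

From PV^γ = const, V₂/V₁ = (P₁/P₂)^(1/γ).
V₂/V₁ = (3.18/0.106)^(5/7) = 11.35.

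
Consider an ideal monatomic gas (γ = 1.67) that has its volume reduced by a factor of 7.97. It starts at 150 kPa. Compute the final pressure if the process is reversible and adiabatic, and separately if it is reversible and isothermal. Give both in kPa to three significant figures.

Isothermal: P₂ = P₁(V₁/V₂) = 150×7.97 = 1196 kPa.
Adiabatic: P₂ = P₁(V₁/V₂)^γ = 150×7.97^(1.67) = 4803 kPa.

adiabatic: 4800 kPa; isothermal: 1200 kPa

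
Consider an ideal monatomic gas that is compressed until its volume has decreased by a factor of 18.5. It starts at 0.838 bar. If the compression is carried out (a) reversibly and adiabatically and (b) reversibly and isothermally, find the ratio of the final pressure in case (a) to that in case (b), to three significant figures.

P_adiabatic / P_isothermal ≈ 6.99

For a monatomic ideal gas γ = 5/3.
Isothermal: P_b = P₁(V₁/V₂) = 0.838×18.5.
Adiabatic: P_a = P₁(V₁/V₂)^γ = 0.838×18.5^(5/3).
P_a/P_b = (V₁/V₂)^(γ−1) = 18.5^(2/3) = 6.995.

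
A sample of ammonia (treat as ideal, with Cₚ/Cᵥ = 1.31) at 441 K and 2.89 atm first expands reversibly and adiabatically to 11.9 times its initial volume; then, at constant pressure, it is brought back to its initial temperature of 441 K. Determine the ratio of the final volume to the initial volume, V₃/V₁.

V₃/V₁ ≈ 25.6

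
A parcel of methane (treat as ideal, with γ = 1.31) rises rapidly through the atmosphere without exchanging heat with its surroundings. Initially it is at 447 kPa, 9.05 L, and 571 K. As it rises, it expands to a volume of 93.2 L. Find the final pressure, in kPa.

P₂ ≈ 21.1 kPa

Adiabatic: P₁V₁^γ = P₂V₂^γ ⇒ P₂ = P₁ (V₁/V₂)^γ.
P₂ = 447 × (9.05/93.2)^(1.31) = 21.07 kPa.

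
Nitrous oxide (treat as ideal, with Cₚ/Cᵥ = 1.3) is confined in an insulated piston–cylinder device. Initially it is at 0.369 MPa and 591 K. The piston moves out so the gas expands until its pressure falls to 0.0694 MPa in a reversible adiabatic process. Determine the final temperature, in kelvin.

Along an adiabat T P^((1−γ)/γ) is constant, so T₂ = T₁ (P₂/P₁)^((γ−1)/γ).
T₂ = 591 × (0.0694/0.369)^(0.231) = 401.9 K.

T₂ ≈ 402 K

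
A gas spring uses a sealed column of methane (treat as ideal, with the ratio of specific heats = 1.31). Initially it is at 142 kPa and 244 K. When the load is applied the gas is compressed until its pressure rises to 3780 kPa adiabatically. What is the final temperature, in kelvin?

Adiabatic: T₂/T₁ = (P₂/P₁)^((γ−1)/γ).
T₂ = 244 × (3780/142)^(0.237) = 530.5 K.

T₂ ≈ 530 K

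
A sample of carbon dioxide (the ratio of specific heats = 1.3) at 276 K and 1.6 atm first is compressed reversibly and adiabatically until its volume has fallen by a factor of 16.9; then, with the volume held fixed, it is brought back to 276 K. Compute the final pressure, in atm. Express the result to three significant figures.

Adiabatic step (PV^γ = const): P₂ = 1.6×16.9^(1.3) = 63.15 atm; T₂ = 276×16.9^(0.3) = 644.6 K.
Isochoric: P₃ = P₂(T₃/T₂) = 63.15 × (276/644.6) = 27.04 atm.

P₃ ≈ 27.0 atm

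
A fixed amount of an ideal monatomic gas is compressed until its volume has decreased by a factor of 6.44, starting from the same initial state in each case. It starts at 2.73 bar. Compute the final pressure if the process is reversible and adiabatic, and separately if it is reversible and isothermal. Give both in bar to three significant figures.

adiabatic: 60.9 bar; isothermal: 17.6 bar

For a monatomic ideal gas γ = 5/3.
Isothermal: P₂ = P₁(V₁/V₂) = 2.73×6.44 = 17.58 bar.
Adiabatic: P₂ = P₁(V₁/V₂)^γ = 2.73×6.44^(5/3) = 60.86 bar.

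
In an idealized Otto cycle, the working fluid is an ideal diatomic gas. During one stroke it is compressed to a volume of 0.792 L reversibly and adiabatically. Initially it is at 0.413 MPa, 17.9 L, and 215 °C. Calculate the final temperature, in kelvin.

T₂ ≈ 1700 K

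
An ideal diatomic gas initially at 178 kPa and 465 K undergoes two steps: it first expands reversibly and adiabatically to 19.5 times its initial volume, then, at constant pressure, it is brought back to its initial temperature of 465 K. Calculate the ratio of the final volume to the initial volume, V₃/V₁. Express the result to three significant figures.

V₃/V₁ ≈ 64.0

For a diatomic ideal gas γ = 7/5.
Adiabatic step: V₂/V₁ = 19.5; T₂ = T₁·(1/19.5)^(2/5) = 141.7 K.
Isobaric step: V₃/V₂ = T₃/T₂ = 465/141.7.
V₃/V₁ = (V₂/V₁)(V₃/V₂) = 19.5 × (465/141.7) = 63.98.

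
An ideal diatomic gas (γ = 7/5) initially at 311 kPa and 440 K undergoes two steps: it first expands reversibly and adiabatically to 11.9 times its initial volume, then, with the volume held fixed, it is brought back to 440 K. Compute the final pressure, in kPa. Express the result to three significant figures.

P₃ ≈ 26.1 kPa

Adiabatic step (PV^γ = const): P₂ = 311×(1/11.9)^(7/5) = 9.705 kPa; T₂ = 440×(1/11.9)^(2/5) = 163.4 K.
Isochoric: P₃ = P₂(T₃/T₂) = 9.705 × (440/163.4) = 26.13 kPa.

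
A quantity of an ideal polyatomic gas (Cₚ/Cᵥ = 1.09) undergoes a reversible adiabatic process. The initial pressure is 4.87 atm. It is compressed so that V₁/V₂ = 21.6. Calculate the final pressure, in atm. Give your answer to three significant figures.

P₂ ≈ 139 atm

Since PV^γ is constant along a reversible adiabat, P₂ = P₁ (V₁/V₂)^γ.
P₂ = 4.87 × 21.6^(1.09) = 138.7 atm.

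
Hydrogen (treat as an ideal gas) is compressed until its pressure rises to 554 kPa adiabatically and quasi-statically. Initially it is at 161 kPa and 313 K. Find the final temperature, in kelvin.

Adiabatic: T₂/T₁ = (P₂/P₁)^((γ−1)/γ).
For a diatomic ideal gas γ = 7/5, so (γ−1)/γ = 2/7.
T₂ = 313 × (554/161)^(2/7) = 445.5 K.

T₂ ≈ 446 K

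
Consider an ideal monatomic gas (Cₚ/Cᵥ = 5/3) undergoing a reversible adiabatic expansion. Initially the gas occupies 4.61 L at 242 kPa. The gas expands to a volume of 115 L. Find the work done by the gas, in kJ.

P₂ = P₁(V₁/V₂)^γ = 242×(4.61/115)^(5/3) = 1.136 kPa.
For a reversible adiabat, W_by_gas = (P₁V₁ − P₂V₂)/(γ−1).
W_by = (242000×0.00461 − 1136×0.115) / (2/3) = 1477 J.

W ≈ 1.48 kJ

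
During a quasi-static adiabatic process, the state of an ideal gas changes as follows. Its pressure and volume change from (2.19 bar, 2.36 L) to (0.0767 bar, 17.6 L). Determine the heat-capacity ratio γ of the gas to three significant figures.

γ ≈ 1.67

PV^γ = const ⇒ γ = ln(P₂/P₁) / ln(V₁/V₂).
γ = ln(0.0767/2.19) / ln(2.36/17.6) = 1.668.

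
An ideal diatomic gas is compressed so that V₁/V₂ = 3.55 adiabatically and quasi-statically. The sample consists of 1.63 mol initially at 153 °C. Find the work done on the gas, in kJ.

W ≈ 9.53 kJ

Adiabatic: T₁V₁^(γ−1) = T₂V₂^(γ−1) ⇒ T₂ = T₁ (V₁/V₂)^(γ−1).
γ = 7/5 for a diatomic ideal gas, so γ−1 = 2/5.
T₁ = 153 °C = 426.1 K.
T₂ = 426.1 × 3.55^(2/5) = 707.4 K.
Q = 0, so ΔU = W_on_gas = nCᵥΔT with Cᵥ = R/(γ−1) = 20.79 J/(mol·K).
ΔU = 1.63 × 20.79 × (707.4 − 426.1) = 9528 J.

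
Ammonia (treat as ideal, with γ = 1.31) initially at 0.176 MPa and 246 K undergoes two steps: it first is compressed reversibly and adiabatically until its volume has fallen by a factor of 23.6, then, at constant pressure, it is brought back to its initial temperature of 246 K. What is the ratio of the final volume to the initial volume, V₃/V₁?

Adiabatic step: V₂/V₁ = 0.04237; T₂ = T₁·23.6^(0.31) = 655.4 K.
Isobaric step: V₃/V₂ = T₃/T₂ = 246/655.4.
V₃/V₁ = (V₂/V₁)(V₃/V₂) = 0.04237 × (246/655.4) = 0.0159.

V₃/V₁ ≈ 0.0159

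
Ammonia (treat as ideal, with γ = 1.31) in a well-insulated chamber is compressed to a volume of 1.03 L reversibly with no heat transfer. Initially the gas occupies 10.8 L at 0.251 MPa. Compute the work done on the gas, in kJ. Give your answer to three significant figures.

W ≈ 9.37 kJ

P₂ = P₁(V₁/V₂)^γ = 0.251×(10.8/1.03)^(1.31) = 5.453 MPa.
For a reversible adiabat, W_by_gas = (P₁V₁ − P₂V₂)/(γ−1).
W_by = (251000×0.0108 − 5.453×10^6×0.00103) / (0.31) = -9374 J.
W_on_gas = −W_by = 9374 J.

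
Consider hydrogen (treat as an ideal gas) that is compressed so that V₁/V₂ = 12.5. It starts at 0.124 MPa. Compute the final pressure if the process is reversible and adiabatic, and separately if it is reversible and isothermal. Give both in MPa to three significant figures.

adiabatic: 4.26 MPa; isothermal: 1.55 MPa

For a diatomic ideal gas γ = 7/5.
Isothermal: P₂ = P₁(V₁/V₂) = 0.124×12.5 = 1.55 MPa.
Adiabatic: P₂ = P₁(V₁/V₂)^γ = 0.124×12.5^(7/5) = 4.257 MPa.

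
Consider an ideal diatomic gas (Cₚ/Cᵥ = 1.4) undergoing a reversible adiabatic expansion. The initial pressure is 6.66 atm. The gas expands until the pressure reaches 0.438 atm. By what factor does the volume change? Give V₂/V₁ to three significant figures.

From PV^γ = const, V₂/V₁ = (P₁/P₂)^(1/γ).
V₂/V₁ = (6.66/0.438)^(0.714) = 6.987.

V₂/V₁ ≈ 6.99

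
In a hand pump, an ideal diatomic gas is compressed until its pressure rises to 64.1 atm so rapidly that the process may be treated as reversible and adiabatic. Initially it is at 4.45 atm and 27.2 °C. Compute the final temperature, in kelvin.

Along an adiabat T P^((1−γ)/γ) is constant, so T₂ = T₁ (P₂/P₁)^((γ−1)/γ).
For a diatomic ideal gas γ = 7/5, so (γ−1)/γ = 2/7.
T₁ = 27.2 °C = 300.3 K.
T₂ = 300.3 × (64.1/4.45)^(2/7) = 643.6 K.

T₂ ≈ 644 K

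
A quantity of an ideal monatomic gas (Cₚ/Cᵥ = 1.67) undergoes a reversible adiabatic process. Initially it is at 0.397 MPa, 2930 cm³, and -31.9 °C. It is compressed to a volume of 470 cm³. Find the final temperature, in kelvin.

Adiabatic: T₁V₁^(γ−1) = T₂V₂^(γ−1) ⇒ T₂ = T₁ (V₁/V₂)^(γ−1).
T₁ = -31.9 °C = 241.2 K.
T₂ = 241.2 × (2930/470)^(0.67) = 822.2 K.

T₂ ≈ 822 K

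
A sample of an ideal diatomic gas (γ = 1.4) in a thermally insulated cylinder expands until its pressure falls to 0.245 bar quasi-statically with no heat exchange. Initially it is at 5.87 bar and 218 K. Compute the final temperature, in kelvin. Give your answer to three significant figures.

T₂ ≈ 88.0 K

Along an adiabat T P^((1−γ)/γ) is constant, so T₂ = T₁ (P₂/P₁)^((γ−1)/γ).
T₂ = 218 × (0.245/5.87)^(0.286) = 87.97 K.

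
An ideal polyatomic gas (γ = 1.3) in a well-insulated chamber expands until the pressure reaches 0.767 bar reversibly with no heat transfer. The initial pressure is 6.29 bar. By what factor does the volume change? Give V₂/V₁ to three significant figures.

V₂/V₁ ≈ 5.05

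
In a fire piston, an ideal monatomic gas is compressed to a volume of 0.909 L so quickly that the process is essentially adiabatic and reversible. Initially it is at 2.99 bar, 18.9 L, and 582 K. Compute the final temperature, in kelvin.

T₂ ≈ 4400 K

For a reversible adiabat TV^(γ−1) is constant, so T₂ = T₁ (V₁/V₂)^(γ−1).
γ = 5/3 for a monatomic ideal gas.
T₂ = 582 × (18.9/0.909)^(2/3) = 4401 K.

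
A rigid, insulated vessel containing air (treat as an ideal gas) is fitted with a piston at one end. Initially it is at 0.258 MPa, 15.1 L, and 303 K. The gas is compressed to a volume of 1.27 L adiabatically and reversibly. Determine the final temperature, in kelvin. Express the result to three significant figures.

T₂ ≈ 816 K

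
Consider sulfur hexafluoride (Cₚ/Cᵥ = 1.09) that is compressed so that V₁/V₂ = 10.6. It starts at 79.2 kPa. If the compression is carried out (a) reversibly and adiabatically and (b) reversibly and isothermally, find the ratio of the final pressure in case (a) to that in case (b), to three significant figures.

P_adiabatic / P_isothermal ≈ 1.24

Isothermal: P_b = P₁(V₁/V₂) = 79.2×10.6.
Adiabatic: P_a = P₁(V₁/V₂)^γ = 79.2×10.6^(1.09).
P_a/P_b = (V₁/V₂)^(γ−1) = 10.6^(0.09) = 1.237.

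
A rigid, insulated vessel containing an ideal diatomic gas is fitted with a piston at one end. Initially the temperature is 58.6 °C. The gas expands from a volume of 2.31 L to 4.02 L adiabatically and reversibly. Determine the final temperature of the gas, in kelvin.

Adiabatic: T₁V₁^(γ−1) = T₂V₂^(γ−1) ⇒ T₂ = T₁ (V₁/V₂)^(γ−1).
For a diatomic ideal gas γ = 7/5, so γ−1 = 2/5.
T₁ = 58.6 °C = 331.8 K.
T₂ = 331.8 × (2.31/4.02)^(2/5) = 265.8 K.

T₂ ≈ 266 K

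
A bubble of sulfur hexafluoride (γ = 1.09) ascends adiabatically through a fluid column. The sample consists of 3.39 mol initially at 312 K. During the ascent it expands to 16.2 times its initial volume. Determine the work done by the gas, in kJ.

For a reversible adiabat TV^(γ−1) is constant, so T₂ = T₁ (V₁/V₂)^(γ−1).
T₂ = 312 × (1/16.2)^(0.09) = 242.8 K.
Q = 0, so ΔU = W_on_gas = nCᵥΔT with Cᵥ = R/(γ−1) = 92.38 J/(mol·K).
ΔU = 3.39 × 92.38 × (242.8 − 312) = -21660 J.
Work done by the gas = −ΔU = 21660 J.

W ≈ 21.7 kJ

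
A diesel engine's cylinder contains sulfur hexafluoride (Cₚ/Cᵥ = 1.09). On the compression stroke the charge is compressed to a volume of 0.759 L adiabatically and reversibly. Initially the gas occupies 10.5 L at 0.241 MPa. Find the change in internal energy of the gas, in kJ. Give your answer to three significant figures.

ΔU ≈ 7.50 kJ

P₂ = P₁(V₁/V₂)^γ = 0.241×(10.5/0.759)^(1.09) = 4.223 MPa.
For a reversible adiabat, W_by_gas = (P₁V₁ − P₂V₂)/(γ−1).
W_by = (241000×0.0105 − 4.223×10^6×0.000759) / (0.09) = -7500 J.
Q = 0 ⇒ ΔU = −W_by = 7500 J.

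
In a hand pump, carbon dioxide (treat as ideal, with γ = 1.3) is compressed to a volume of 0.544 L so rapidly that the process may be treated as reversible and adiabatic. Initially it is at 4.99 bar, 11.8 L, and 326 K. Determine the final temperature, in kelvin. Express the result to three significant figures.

T₂ ≈ 821 K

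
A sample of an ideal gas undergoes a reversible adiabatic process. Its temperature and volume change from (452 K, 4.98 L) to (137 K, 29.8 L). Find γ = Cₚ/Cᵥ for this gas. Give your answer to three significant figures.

γ ≈ 1.67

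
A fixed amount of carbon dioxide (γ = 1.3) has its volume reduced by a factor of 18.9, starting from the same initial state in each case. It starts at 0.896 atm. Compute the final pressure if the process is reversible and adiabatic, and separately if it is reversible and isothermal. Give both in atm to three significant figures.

adiabatic: 40.9 atm; isothermal: 16.9 atm

Isothermal: P₂ = P₁(V₁/V₂) = 0.896×18.9 = 16.93 atm.
Adiabatic: P₂ = P₁(V₁/V₂)^γ = 0.896×18.9^(1.3) = 40.9 atm.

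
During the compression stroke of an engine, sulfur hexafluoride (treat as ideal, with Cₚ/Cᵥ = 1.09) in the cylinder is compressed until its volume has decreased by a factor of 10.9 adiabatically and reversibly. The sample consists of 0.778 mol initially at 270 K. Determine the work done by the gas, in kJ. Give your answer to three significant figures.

W ≈ -4.65 kJ

For a reversible adiabat TV^(γ−1) is constant, so T₂ = T₁ (V₁/V₂)^(γ−1).
T₂ = 270 × 10.9^(0.09) = 334.8 K.
Q = 0, so ΔU = W_on_gas = nCᵥΔT with Cᵥ = R/(γ−1) = 92.38 J/(mol·K).
ΔU = 0.778 × 92.38 × (334.8 − 270) = 4654 J.
Work done by the gas = −ΔU = -4654 J.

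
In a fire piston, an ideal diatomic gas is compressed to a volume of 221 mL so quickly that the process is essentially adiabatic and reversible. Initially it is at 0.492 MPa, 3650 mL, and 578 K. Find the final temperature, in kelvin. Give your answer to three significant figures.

Adiabatic: T₁V₁^(γ−1) = T₂V₂^(γ−1) ⇒ T₂ = T₁ (V₁/V₂)^(γ−1).
γ = 7/5 for a diatomic ideal gas.
T₂ = 578 × (3650/221)^(2/5) = 1775 K.

T₂ ≈ 1770 K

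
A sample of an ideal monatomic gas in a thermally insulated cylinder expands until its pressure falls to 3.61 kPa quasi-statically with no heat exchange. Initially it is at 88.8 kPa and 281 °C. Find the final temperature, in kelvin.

T₂ ≈ 154 K

Along an adiabat T P^((1−γ)/γ) is constant, so T₂ = T₁ (P₂/P₁)^((γ−1)/γ).
For a monatomic ideal gas γ = 5/3, so (γ−1)/γ = 2/5.
T₁ = 281 °C = 554.1 K.
T₂ = 554.1 × (3.61/88.8)^(2/5) = 153.9 K.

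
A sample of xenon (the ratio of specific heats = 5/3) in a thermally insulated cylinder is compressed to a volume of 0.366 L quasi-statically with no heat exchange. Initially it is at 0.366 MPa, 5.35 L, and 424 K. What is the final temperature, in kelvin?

For a reversible adiabat TV^(γ−1) is constant, so T₂ = T₁ (V₁/V₂)^(γ−1).
T₂ = 424 × (5.35/0.366)^(2/3) = 2535 K.

T₂ ≈ 2530 K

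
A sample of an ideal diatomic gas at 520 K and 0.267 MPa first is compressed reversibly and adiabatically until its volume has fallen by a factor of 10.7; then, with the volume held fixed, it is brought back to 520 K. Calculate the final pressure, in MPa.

P₃ ≈ 2.86 MPa

For a diatomic ideal gas γ = 7/5.
Adiabatic step (PV^γ = const): P₂ = 0.267×10.7^(7/5) = 7.373 MPa; T₂ = 520×10.7^(2/5) = 1342 K.
Isochoric: P₃ = P₂(T₃/T₂) = 7.373 × (520/1342) = 2.857 MPa.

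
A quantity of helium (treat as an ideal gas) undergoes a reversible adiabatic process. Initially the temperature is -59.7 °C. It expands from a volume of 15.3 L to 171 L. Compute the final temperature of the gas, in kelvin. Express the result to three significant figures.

Adiabatic: T₁V₁^(γ−1) = T₂V₂^(γ−1) ⇒ T₂ = T₁ (V₁/V₂)^(γ−1).
For a monatomic ideal gas γ = 5/3, so γ−1 = 2/3.
T₁ = -59.7 °C = 213.4 K.
T₂ = 213.4 × (15.3/171)^(2/3) = 42.7 K.

T₂ ≈ 42.7 K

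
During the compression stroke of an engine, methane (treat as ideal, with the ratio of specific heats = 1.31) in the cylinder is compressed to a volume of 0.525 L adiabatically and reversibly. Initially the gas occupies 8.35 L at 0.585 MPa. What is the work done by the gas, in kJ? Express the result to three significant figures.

W ≈ -21.4 kJ

P₂ = P₁(V₁/V₂)^γ = 0.585×(8.35/0.525)^(1.31) = 21.94 MPa.
For a reversible adiabat, W_by_gas = (P₁V₁ − P₂V₂)/(γ−1).
W_by = (585000×0.00835 − 2.194×10^7×0.000525) / (0.31) = -21390 J.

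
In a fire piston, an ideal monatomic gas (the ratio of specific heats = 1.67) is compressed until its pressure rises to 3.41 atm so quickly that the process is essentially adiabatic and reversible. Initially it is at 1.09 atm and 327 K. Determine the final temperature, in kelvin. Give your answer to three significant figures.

Along an adiabat T P^((1−γ)/γ) is constant, so T₂ = T₁ (P₂/P₁)^((γ−1)/γ).
T₂ = 327 × (3.41/1.09)^(0.401) = 516.7 K.

T₂ ≈ 517 K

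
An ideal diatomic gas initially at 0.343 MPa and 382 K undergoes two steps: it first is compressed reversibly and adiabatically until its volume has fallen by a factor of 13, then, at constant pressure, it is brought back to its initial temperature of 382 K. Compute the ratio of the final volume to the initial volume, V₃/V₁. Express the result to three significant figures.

For a diatomic ideal gas γ = 7/5.
Adiabatic step: V₂/V₁ = 0.07692; T₂ = T₁·13^(2/5) = 1066 K.
Isobaric step: V₃/V₂ = T₃/T₂ = 382/1066.
V₃/V₁ = (V₂/V₁)(V₃/V₂) = 0.07692 × (382/1066) = 0.02757.

V₃/V₁ ≈ 0.0276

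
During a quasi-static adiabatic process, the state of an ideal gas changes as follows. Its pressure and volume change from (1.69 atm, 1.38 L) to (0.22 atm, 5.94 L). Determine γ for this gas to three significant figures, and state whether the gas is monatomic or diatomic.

γ ≈ 1.40; diatomic

PV^γ = const ⇒ γ = ln(P₂/P₁) / ln(V₁/V₂).
γ = ln(0.22/1.69) / ln(1.38/5.94) = 1.397.
γ ≈ 1.40 is close to 7/5, so the gas is diatomic.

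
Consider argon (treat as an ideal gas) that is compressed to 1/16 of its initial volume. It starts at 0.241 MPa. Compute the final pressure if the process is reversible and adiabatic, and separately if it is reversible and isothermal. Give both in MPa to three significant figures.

For a monatomic ideal gas γ = 5/3.
Isothermal: P₂ = P₁(V₁/V₂) = 0.241×16 = 3.856 MPa.
Adiabatic: P₂ = P₁(V₁/V₂)^γ = 0.241×16^(5/3) = 24.48 MPa.

adiabatic: 24.5 MPa; isothermal: 3.86 MPa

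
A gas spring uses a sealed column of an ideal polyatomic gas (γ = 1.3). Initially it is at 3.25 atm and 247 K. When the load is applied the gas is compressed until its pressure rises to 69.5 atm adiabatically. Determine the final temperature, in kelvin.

T₂ ≈ 501 K

Along an adiabat T P^((1−γ)/γ) is constant, so T₂ = T₁ (P₂/P₁)^((γ−1)/γ).
T₂ = 247 × (69.5/3.25)^(0.231) = 500.8 K.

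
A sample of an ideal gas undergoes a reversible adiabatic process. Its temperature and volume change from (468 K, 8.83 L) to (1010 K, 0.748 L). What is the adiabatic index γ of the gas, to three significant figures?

TV^(γ−1) = const ⇒ γ − 1 = ln(T₂/T₁) / ln(V₁/V₂).
γ = 1 + ln(1010/468) / ln(8.83/0.748) = 1.312.

γ ≈ 1.31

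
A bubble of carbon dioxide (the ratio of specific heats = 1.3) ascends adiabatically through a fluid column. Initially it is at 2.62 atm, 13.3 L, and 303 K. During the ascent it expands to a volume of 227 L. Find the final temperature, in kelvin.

Adiabatic: T₁V₁^(γ−1) = T₂V₂^(γ−1) ⇒ T₂ = T₁ (V₁/V₂)^(γ−1).
T₂ = 303 × (13.3/227)^(0.3) = 129.4 K.

T₂ ≈ 129 K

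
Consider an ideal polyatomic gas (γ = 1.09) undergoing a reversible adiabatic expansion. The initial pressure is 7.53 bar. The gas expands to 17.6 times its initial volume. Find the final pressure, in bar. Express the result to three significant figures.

P₂ ≈ 0.331 bar

Adiabatic: P₁V₁^γ = P₂V₂^γ ⇒ P₂ = P₁ (V₁/V₂)^γ.
P₂ = 7.53 × (1/17.6)^(1.09) = 0.3305 bar.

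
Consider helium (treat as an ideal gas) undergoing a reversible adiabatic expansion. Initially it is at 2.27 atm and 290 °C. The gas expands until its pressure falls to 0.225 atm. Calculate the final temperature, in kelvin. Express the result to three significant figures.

Adiabatic: T₂/T₁ = (P₂/P₁)^((γ−1)/γ).
For a monatomic ideal gas γ = 5/3, so (γ−1)/γ = 2/5.
T₁ = 290 °C = 563.1 K.
T₂ = 563.1 × (0.225/2.27)^(2/5) = 223.4 K.

T₂ ≈ 223 K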